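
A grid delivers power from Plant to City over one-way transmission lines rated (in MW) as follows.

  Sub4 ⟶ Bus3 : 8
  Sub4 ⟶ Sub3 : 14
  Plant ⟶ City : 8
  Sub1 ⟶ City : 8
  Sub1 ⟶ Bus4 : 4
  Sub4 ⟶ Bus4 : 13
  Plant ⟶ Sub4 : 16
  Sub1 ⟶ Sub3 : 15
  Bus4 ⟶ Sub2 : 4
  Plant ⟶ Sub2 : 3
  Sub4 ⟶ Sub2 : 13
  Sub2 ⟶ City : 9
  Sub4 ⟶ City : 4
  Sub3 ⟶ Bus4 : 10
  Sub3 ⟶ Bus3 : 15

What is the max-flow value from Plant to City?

Augment Plant→City: bottleneck 8, flow now 8.
Augment Plant→Sub4→City: bottleneck 4, flow now 12.
Augment Plant→Sub2→City: bottleneck 3, flow now 15.
Augment Plant→Sub4→Sub2→City: bottleneck 6, flow now 21.
No augmenting path remains; maximum flow = 21.
In the residual graph, reachable from Plant: {Plant, Sub4, Sub3, Bus4, Bus3, Sub2}.
Min-cut edges: Plant→City (8), Sub4→City (4), Sub2→City (9); capacity 8 + 4 + 9 = 21.
This cut is saturated, so no flow can exceed 21.

21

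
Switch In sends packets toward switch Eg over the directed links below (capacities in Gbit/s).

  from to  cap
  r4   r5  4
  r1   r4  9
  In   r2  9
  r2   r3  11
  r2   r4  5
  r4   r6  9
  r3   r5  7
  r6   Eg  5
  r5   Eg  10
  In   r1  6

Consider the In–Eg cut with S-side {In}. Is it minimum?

Given cut capacity: 6 + 9 = 15.
Augment In→r1→r4→r5→Eg: bottleneck 4, flow now 4.
Augment In→r1→r4→r6→Eg: bottleneck 2, flow now 6.
Augment In→r2→r3→r5→Eg: bottleneck 6, flow now 12.
Augment In→r2→r4→r6→Eg: bottleneck 3, flow now 15.
No augmenting path remains; maximum flow = 15.
Cut capacity 15 equals the max flow, so it is a minimum cut.

Yes — it is a minimum cut (capacity 15).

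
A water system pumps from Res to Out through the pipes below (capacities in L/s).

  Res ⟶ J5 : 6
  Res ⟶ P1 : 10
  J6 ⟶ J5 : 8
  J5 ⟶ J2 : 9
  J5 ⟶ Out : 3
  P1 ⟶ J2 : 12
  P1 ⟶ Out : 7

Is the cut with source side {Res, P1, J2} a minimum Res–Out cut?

No — its capacity is 13, but the minimum cut has capacity 10.

Given cut capacity: 6 + 7 = 13.
Augment Res→J5→Out: bottleneck 3, flow now 3.
Augment Res→P1→Out: bottleneck 7, flow now 10.
No augmenting path remains; maximum flow = 10.
In the residual graph, reachable from Res: {Res, J5, P1, J2}.
Min-cut edges: J5→Out (3), P1→Out (7); capacity 3 + 7 = 10.
Cut capacity 13 exceeds the max flow 10, so it is not minimum.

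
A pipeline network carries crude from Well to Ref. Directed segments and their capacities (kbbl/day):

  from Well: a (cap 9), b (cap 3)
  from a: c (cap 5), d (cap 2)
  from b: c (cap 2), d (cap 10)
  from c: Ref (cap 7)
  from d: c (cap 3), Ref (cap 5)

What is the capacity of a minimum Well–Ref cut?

Augment Well→a→c→Ref: bottleneck 5, flow now 5.
Augment Well→a→d→Ref: bottleneck 2, flow now 7.
Augment Well→b→c→Ref: bottleneck 2, flow now 9.
Augment Well→b→d→Ref: bottleneck 1, flow now 10.
No augmenting path remains; maximum flow = 10.
By max-flow min-cut, the minimum cut capacity equals the max flow.
In the residual graph, reachable from Well: {Well, a}.
Min-cut edges: Well→b (3), a→c (5), a→d (2); capacity 3 + 5 + 2 = 10.

10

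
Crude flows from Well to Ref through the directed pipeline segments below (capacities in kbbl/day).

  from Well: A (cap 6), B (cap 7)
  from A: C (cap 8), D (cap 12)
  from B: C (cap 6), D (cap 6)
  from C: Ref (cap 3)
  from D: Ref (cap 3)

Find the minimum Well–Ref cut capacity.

Augment Well→A→C→Ref: bottleneck 3, flow now 3.
Augment Well→A→D→Ref: bottleneck 3, flow now 6.
No augmenting path remains; maximum flow = 6.
By max-flow min-cut, the minimum cut capacity equals the max flow.
In the residual graph, reachable from Well: {Well, A, B, C, D}.
Min-cut edges: C→Ref (3), D→Ref (3); capacity 3 + 3 = 6.

6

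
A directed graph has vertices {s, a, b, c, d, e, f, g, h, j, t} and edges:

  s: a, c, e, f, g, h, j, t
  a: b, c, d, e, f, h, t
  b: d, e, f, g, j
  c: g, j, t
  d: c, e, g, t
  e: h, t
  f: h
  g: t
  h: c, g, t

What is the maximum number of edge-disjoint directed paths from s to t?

Assign every edge capacity 1; by Menger, the answer equals the max flow.
Path s→t (+1); total 1.
Path s→a→t (+1); total 2.
Path s→c→t (+1); total 3.
Path s→e→t (+1); total 4.
Path s→g→t (+1); total 5.
Path s→h→t (+1); total 6.
No residual s→t path; max flow = 6.
Certifying cut of size 6: {c→t, g→t, h→t, s→a, s→e, s→t}.

6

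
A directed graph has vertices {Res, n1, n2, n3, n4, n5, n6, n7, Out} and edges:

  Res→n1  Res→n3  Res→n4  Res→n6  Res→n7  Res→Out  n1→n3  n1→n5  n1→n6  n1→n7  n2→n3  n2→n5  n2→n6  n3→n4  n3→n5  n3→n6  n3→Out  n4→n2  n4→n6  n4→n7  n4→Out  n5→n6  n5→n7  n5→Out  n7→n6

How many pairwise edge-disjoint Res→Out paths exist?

Assign every edge capacity 1; by Menger, the answer equals the max flow.
Path Res→Out (+1); total 1.
Path Res→n3→Out (+1); total 2.
Path Res→n4→Out (+1); total 3.
Path Res→n1→n5→Out (+1); total 4.
No residual Res→Out path; max flow = 4.
Certifying cut of size 4: {Res→Out, Res→n1, Res→n3, Res→n4}.

4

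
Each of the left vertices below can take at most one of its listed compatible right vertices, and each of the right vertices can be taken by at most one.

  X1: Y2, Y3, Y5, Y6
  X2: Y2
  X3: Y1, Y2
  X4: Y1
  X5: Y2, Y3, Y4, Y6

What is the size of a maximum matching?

Unit-capacity flow: source→left, listed edges, right→sink; max matching = max flow.
Augmenting path X1→Y2 (+1); matched 1.
Augmenting path X3→Y1 (+1); matched 2.
Augmenting path X5→Y3 (+1); matched 3.
Augmenting path X2→Y2→X1→Y5 (+1); matched 4.
No augmenting path remains; maximum matching = 4.
König certificate: {X1, X5, Y1, Y2} is a vertex cover of size 4 (every listed pair touches it), so no matching can be larger.

4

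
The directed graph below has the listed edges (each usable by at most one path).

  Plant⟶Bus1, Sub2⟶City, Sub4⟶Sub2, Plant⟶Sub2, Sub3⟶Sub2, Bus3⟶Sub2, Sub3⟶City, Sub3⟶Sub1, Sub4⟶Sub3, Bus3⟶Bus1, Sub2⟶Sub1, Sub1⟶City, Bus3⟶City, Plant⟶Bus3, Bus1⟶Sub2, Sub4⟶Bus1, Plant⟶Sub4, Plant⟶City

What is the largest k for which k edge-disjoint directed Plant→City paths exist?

Assign every edge capacity 1; by Menger, the answer equals the max flow.
Path Plant→City (+1); total 1.
Path Plant→Bus3→City (+1); total 2.
Path Plant→Sub2→City (+1); total 3.
Path Plant→Sub4→Sub3→City (+1); total 4.
Path Plant→Bus1→Sub2→Sub1→City (+1); total 5.
No residual Plant→City path; max flow = 5.
Certifying cut of size 5: {Plant→Bus1, Plant→Bus3, Plant→City, Plant→Sub2, Plant→Sub4}.

5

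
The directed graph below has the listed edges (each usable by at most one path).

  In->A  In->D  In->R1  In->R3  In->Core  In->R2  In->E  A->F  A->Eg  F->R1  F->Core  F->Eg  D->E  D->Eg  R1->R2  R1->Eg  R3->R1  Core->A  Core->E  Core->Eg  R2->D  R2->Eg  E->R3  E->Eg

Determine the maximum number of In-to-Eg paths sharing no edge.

6

Assign every edge capacity 1; by Menger, the answer equals the max flow.
Path In→A→Eg (+1); total 1.
Path In→D→Eg (+1); total 2.
Path In→R1→Eg (+1); total 3.
Path In→Core→Eg (+1); total 4.
Path In→R2→Eg (+1); total 5.
Path In→E→Eg (+1); total 6.
No residual In→Eg path; max flow = 6.
Certifying cut of size 6: {D→Eg, E→Eg, In→A, In→Core, R1→Eg, R2→Eg}.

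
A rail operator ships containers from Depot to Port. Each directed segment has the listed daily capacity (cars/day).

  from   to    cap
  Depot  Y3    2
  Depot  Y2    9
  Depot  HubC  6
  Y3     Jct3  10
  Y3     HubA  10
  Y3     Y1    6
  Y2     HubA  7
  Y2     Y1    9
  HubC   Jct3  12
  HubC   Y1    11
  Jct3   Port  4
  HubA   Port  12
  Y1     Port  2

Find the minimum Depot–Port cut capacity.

15

Augment Depot→Y3→Jct3→Port: bottleneck 2, flow now 2.
Augment Depot→Y2→HubA→Port: bottleneck 7, flow now 9.
Augment Depot→Y2→Y1→Port: bottleneck 2, flow now 11.
Augment Depot→HubC→Jct3→Port: bottleneck 2, flow now 13.
Augment Depot→HubC→Jct3→Y3→HubA→Port: bottleneck 2, flow now 15. (uses reverse residual edge)
No augmenting path remains; maximum flow = 15.
By max-flow min-cut, the minimum cut capacity equals the max flow.
In the residual graph, reachable from Depot: {Depot, Y2, HubC, Jct3, Y1}.
Min-cut edges: Depot→Y3 (2), Y2→HubA (7), Jct3→Port (4), Y1→Port (2); capacity 2 + 7 + 4 + 2 = 15.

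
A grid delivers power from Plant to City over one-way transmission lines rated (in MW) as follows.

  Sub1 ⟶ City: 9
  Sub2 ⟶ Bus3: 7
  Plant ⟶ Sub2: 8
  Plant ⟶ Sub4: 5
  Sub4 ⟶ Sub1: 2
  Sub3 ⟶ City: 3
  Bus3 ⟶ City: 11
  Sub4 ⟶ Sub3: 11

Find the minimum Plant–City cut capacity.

12

Augment Plant→Sub4→Sub3→City: bottleneck 3, flow now 3.
Augment Plant→Sub4→Sub1→City: bottleneck 2, flow now 5.
Augment Plant→Sub2→Bus3→City: bottleneck 7, flow now 12.
No augmenting path remains; maximum flow = 12.
By max-flow min-cut, the minimum cut capacity equals the max flow.
In the residual graph, reachable from Plant: {Plant, Sub2}.
Min-cut edges: Plant→Sub4 (5), Sub2→Bus3 (7); capacity 5 + 7 = 12.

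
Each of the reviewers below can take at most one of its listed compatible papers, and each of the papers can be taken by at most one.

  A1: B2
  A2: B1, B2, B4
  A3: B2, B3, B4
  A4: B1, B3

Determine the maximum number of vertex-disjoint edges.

Unit-capacity flow: source→left, listed edges, right→sink; max matching = max flow.
Augmenting path A1→B2 (+1); matched 1.
Augmenting path A2→B1 (+1); matched 2.
Augmenting path A3→B3 (+1); matched 3.
Augmenting path A4→B1→A2→B4 (+1); matched 4.
No augmenting path remains; maximum matching = 4.
König certificate: {A1, A2, A3, A4} is a vertex cover of size 4 (every listed pair touches it), so no matching can be larger.

4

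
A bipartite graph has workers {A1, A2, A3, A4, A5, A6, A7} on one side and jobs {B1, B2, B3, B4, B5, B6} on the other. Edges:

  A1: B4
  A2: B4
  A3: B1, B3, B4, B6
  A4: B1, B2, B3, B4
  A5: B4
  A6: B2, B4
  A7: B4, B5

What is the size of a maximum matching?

5

Unit-capacity flow: source→left, listed edges, right→sink; max matching = max flow.
Augmenting path A1→B4 (+1); matched 1.
Augmenting path A3→B1 (+1); matched 2.
Augmenting path A4→B2 (+1); matched 3.
Augmenting path A7→B5 (+1); matched 4.
Augmenting path A6→B2→A4→B3 (+1); matched 5.
No augmenting path remains; maximum matching = 5.
König certificate: {A3, A4, A6, A7, B4} is a vertex cover of size 5 (every listed pair touches it), so no matching can be larger.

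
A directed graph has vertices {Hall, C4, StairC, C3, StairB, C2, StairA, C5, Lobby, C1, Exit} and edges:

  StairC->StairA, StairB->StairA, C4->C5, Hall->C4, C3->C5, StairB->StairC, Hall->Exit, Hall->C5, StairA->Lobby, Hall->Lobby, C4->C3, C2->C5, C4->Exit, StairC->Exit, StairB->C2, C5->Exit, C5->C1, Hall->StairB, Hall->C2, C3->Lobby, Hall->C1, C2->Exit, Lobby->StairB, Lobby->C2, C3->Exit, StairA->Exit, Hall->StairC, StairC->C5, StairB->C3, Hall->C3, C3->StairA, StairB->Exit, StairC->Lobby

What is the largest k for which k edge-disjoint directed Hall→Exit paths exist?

Assign every edge capacity 1; by Menger, the answer equals the max flow.
Path Hall→Exit (+1); total 1.
Path Hall→C4→Exit (+1); total 2.
Path Hall→StairC→Exit (+1); total 3.
Path Hall→C3→Exit (+1); total 4.
Path Hall→StairB→Exit (+1); total 5.
Path Hall→C2→Exit (+1); total 6.
Path Hall→C5→Exit (+1); total 7.
Path Hall→Lobby→StairB→StairA→Exit (+1); total 8.
No residual Hall→Exit path; max flow = 8.
Certifying cut of size 8: {Hall→C2, Hall→C3, Hall→C4, Hall→C5, Hall→Exit, Hall→Lobby, Hall→StairB, Hall→StairC}.

8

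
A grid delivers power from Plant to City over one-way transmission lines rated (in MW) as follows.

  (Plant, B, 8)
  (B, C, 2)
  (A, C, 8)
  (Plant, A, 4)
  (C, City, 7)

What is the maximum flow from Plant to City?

6

Augment Plant→A→C→City: bottleneck 4, flow now 4.
Augment Plant→B→C→City: bottleneck 2, flow now 6.
No augmenting path remains; maximum flow = 6.
In the residual graph, reachable from Plant: {Plant, B}.
Min-cut edges: Plant→A (4), B→C (2); capacity 4 + 2 = 6.
This cut is saturated, so no flow can exceed 6.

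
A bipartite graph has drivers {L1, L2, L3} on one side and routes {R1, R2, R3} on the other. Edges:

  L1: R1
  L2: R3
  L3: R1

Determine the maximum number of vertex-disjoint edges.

Unit-capacity flow: source→left, listed edges, right→sink; max matching = max flow.
Augmenting path L1→R1 (+1); matched 1.
Augmenting path L2→R3 (+1); matched 2.
No augmenting path remains; maximum matching = 2.
König certificate: {L2, R1} is a vertex cover of size 2 (every listed pair touches it), so no matching can be larger.

2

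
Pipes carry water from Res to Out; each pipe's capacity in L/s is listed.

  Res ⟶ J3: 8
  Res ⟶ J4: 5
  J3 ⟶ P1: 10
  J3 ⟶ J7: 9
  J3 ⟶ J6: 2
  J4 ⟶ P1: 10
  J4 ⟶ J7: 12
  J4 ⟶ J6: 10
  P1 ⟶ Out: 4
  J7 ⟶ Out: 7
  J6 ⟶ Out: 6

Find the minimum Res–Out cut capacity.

Augment Res→J3→P1→Out: bottleneck 4, flow now 4.
Augment Res→J3→J7→Out: bottleneck 4, flow now 8.
Augment Res→J4→J7→Out: bottleneck 3, flow now 11.
Augment Res→J4→J6→Out: bottleneck 2, flow now 13.
No augmenting path remains; maximum flow = 13.
By max-flow min-cut, the minimum cut capacity equals the max flow.
In the residual graph, reachable from Res: {Res}.
Min-cut edges: Res→J3 (8), Res→J4 (5); capacity 8 + 5 = 13.

13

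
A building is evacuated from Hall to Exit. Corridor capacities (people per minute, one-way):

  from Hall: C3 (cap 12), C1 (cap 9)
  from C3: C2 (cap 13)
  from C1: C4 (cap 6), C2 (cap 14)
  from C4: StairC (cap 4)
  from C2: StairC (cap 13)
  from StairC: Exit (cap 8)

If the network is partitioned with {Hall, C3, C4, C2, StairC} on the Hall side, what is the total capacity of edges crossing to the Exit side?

17

Edges leaving {Hall, C3, C4, C2, StairC}: Hall→C1 (9), StairC→Exit (8).
Cut capacity = 9 + 8 = 17.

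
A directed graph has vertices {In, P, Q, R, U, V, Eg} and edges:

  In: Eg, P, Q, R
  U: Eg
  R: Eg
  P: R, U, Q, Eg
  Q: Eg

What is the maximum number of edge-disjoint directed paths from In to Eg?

4

Assign every edge capacity 1; by Menger, the answer equals the max flow.
Path In→Eg (+1); total 1.
Path In→P→Eg (+1); total 2.
Path In→Q→Eg (+1); total 3.
Path In→R→Eg (+1); total 4.
No residual In→Eg path; max flow = 4.
Certifying cut of size 4: {In→Eg, In→P, In→Q, In→R}.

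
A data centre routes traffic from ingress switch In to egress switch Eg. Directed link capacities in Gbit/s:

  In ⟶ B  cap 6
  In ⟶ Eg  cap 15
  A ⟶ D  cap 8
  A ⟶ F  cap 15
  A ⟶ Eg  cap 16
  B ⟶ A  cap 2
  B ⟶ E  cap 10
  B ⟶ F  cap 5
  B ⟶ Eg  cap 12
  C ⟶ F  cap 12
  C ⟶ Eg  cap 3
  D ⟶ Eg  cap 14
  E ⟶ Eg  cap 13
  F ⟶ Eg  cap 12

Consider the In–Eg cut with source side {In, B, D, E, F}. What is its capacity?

Edges leaving {In, B, D, E, F}: In→Eg (15), B→A (2), B→Eg (12), D→Eg (14), E→Eg (13), F→Eg (12).
Cut capacity = 15 + 2 + 12 + 14 + 13 + 12 = 68.

68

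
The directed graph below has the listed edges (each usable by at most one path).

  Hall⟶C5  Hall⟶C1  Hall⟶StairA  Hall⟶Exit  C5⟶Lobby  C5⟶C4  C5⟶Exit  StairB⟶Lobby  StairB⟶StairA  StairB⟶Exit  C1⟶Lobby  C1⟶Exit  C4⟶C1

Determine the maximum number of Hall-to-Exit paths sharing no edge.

3

Assign every edge capacity 1; by Menger, the answer equals the max flow.
Path Hall→Exit (+1); total 1.
Path Hall→C5→Exit (+1); total 2.
Path Hall→C1→Exit (+1); total 3.
No residual Hall→Exit path; max flow = 3.
Certifying cut of size 3: {Hall→C1, Hall→C5, Hall→Exit}.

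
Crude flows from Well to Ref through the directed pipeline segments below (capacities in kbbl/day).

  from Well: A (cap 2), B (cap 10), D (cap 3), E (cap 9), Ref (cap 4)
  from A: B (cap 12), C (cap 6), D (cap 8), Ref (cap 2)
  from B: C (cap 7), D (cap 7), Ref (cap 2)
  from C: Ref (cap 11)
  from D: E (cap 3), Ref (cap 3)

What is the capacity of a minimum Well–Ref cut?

Augment Well→Ref: bottleneck 4, flow now 4.
Augment Well→A→Ref: bottleneck 2, flow now 6.
Augment Well→B→Ref: bottleneck 2, flow now 8.
Augment Well→D→Ref: bottleneck 3, flow now 11.
Augment Well→B→C→Ref: bottleneck 7, flow now 18.
No augmenting path remains; maximum flow = 18.
By max-flow min-cut, the minimum cut capacity equals the max flow.
In the residual graph, reachable from Well: {Well, B, D, E}.
Min-cut edges: Well→A (2), Well→Ref (4), B→C (7), B→Ref (2), D→Ref (3); capacity 2 + 4 + 7 + 2 + 3 = 18.

18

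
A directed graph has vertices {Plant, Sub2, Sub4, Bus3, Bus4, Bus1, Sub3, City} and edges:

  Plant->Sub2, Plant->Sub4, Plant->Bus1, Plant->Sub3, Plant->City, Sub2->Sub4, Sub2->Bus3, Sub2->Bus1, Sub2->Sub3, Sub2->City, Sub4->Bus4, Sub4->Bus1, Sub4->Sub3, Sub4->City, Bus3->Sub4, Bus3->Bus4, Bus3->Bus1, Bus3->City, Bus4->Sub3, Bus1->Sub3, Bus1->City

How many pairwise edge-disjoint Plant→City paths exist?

4

Assign every edge capacity 1; by Menger, the answer equals the max flow.
Path Plant→City (+1); total 1.
Path Plant→Sub2→City (+1); total 2.
Path Plant→Sub4→City (+1); total 3.
Path Plant→Bus1→City (+1); total 4.
No residual Plant→City path; max flow = 4.
Certifying cut of size 4: {Plant→Bus1, Plant→City, Plant→Sub2, Plant→Sub4}.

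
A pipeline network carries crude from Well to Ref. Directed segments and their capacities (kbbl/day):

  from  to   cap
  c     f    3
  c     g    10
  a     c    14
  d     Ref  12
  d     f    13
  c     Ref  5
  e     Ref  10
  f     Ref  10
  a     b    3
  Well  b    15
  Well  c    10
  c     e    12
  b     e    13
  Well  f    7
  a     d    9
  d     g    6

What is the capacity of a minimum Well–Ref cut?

Augment Well→c→Ref: bottleneck 5, flow now 5.
Augment Well→f→Ref: bottleneck 7, flow now 12.
Augment Well→b→e→Ref: bottleneck 10, flow now 22.
Augment Well→c→f→Ref: bottleneck 3, flow now 25.
No augmenting path remains; maximum flow = 25.
By max-flow min-cut, the minimum cut capacity equals the max flow.
In the residual graph, reachable from Well: {Well, b, c, e, g}.
Min-cut edges: Well→f (7), c→f (3), c→Ref (5), e→Ref (10); capacity 7 + 3 + 5 + 10 = 25.

25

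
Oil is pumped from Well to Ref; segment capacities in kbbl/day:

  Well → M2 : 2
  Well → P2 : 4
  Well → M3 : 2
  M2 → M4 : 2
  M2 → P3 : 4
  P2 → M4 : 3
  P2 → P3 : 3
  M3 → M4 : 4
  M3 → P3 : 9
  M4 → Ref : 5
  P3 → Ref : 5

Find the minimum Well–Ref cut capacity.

Augment Well→M2→M4→Ref: bottleneck 2, flow now 2.
Augment Well→P2→M4→Ref: bottleneck 3, flow now 5.
Augment Well→P2→P3→Ref: bottleneck 1, flow now 6.
Augment Well→M3→P3→Ref: bottleneck 2, flow now 8.
No augmenting path remains; maximum flow = 8.
By max-flow min-cut, the minimum cut capacity equals the max flow.
In the residual graph, reachable from Well: {Well}.
Min-cut edges: Well→M2 (2), Well→P2 (4), Well→M3 (2); capacity 2 + 4 + 2 = 8.

8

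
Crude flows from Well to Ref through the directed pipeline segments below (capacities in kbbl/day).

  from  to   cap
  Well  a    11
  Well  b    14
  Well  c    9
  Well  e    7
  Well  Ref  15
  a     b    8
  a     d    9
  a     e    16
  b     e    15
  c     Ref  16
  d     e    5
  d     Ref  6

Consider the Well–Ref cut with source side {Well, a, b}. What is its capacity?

Edges leaving {Well, a, b}: Well→c (9), Well→e (7), Well→Ref (15), a→d (9), a→e (16), b→e (15).
Cut capacity = 9 + 7 + 15 + 9 + 16 + 15 = 71.

71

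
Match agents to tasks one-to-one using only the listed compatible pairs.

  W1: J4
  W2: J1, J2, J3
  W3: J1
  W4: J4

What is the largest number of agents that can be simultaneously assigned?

3

Unit-capacity flow: source→left, listed edges, right→sink; max matching = max flow.
Augmenting path W1→J4 (+1); matched 1.
Augmenting path W2→J1 (+1); matched 2.
Augmenting path W3→J1→W2→J2 (+1); matched 3.
No augmenting path remains; maximum matching = 3.
König certificate: {W2, W3, J4} is a vertex cover of size 3 (every listed pair touches it), so no matching can be larger.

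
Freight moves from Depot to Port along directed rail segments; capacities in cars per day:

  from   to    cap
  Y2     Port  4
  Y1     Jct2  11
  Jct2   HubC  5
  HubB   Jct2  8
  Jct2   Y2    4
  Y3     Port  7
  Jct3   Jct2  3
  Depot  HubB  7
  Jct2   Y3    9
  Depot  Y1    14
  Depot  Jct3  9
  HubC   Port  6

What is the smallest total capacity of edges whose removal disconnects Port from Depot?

16

Augment Depot→HubB→Jct2→HubC→Port: bottleneck 5, flow now 5.
Augment Depot→HubB→Jct2→Y2→Port: bottleneck 2, flow now 7.
Augment Depot→Y1→Jct2→Y2→Port: bottleneck 2, flow now 9.
Augment Depot→Y1→Jct2→Y3→Port: bottleneck 7, flow now 16.
No augmenting path remains; maximum flow = 16.
By max-flow min-cut, the minimum cut capacity equals the max flow.
In the residual graph, reachable from Depot: {Depot, HubB, Y1, Jct3, Jct2, Y3}.
Min-cut edges: Jct2→HubC (5), Jct2→Y2 (4), Y3→Port (7); capacity 5 + 4 + 7 = 16.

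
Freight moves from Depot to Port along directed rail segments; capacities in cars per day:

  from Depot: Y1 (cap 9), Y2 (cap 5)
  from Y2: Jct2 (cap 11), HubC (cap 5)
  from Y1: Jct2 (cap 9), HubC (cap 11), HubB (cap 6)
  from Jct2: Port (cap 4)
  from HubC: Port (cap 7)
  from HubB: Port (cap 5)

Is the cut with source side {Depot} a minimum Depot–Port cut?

Given cut capacity: 5 + 9 = 14.
Augment Depot→Y2→Jct2→Port: bottleneck 4, flow now 4.
Augment Depot→Y2→HubC→Port: bottleneck 1, flow now 5.
Augment Depot→Y1→HubC→Port: bottleneck 6, flow now 11.
Augment Depot→Y1→HubB→Port: bottleneck 3, flow now 14.
No augmenting path remains; maximum flow = 14.
Cut capacity 14 equals the max flow, so it is a minimum cut.

Yes — it is a minimum cut (capacity 14).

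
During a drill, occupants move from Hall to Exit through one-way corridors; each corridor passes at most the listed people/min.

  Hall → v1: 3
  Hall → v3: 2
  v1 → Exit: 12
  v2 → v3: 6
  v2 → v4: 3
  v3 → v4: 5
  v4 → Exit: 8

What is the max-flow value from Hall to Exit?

5

Augment Hall→v1→Exit: bottleneck 3, flow now 3.
Augment Hall→v3→v4→Exit: bottleneck 2, flow now 5.
No augmenting path remains; maximum flow = 5.
In the residual graph, reachable from Hall: {Hall}.
Min-cut edges: Hall→v1 (3), Hall→v3 (2); capacity 3 + 2 = 5.
This cut is saturated, so no flow can exceed 5.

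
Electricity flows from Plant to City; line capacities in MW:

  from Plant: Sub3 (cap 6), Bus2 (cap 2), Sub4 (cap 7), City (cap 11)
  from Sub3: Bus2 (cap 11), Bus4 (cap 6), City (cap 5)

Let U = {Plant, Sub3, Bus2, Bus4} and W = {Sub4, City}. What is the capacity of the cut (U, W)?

23

Edges leaving {Plant, Sub3, Bus2, Bus4}: Plant→Sub4 (7), Plant→City (11), Sub3→City (5).
Cut capacity = 7 + 11 + 5 = 23.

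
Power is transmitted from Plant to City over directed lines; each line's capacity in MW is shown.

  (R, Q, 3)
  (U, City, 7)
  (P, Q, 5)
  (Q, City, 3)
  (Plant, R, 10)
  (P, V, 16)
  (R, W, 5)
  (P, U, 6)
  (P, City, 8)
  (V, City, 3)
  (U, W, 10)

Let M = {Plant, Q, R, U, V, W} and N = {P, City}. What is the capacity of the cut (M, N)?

Edges leaving {Plant, Q, R, U, V, W}: Q→City (3), U→City (7), V→City (3).
Cut capacity = 3 + 7 + 3 = 13.

13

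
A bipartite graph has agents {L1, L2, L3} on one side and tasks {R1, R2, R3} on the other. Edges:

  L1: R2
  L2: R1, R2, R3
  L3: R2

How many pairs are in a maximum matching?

Unit-capacity flow: source→left, listed edges, right→sink; max matching = max flow.
Augmenting path L1→R2 (+1); matched 1.
Augmenting path L2→R1 (+1); matched 2.
No augmenting path remains; maximum matching = 2.
König certificate: {L2, R2} is a vertex cover of size 2 (every listed pair touches it), so no matching can be larger.

2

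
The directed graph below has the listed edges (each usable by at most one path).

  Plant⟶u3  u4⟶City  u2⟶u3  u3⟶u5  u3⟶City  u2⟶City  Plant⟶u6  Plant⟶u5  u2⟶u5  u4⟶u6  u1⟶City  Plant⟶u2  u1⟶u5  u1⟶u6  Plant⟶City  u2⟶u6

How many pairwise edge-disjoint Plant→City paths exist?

Assign every edge capacity 1; by Menger, the answer equals the max flow.
Path Plant→City (+1); total 1.
Path Plant→u2→City (+1); total 2.
Path Plant→u3→City (+1); total 3.
No residual Plant→City path; max flow = 3.
Certifying cut of size 3: {Plant→City, Plant→u2, Plant→u3}.

3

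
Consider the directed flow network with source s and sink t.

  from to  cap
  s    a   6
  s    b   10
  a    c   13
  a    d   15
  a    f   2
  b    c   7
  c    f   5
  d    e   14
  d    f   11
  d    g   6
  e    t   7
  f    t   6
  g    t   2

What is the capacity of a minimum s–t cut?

Augment s→a→f→t: bottleneck 2, flow now 2.
Augment s→a→c→f→t: bottleneck 4, flow now 6.
Augment s→b→c→a→d→e→t: bottleneck 4, flow now 10. (uses reverse residual edge)
Augment s→b→c→f→a→d→e→t: bottleneck 1, flow now 11. (uses reverse residual edge)
No augmenting path remains; maximum flow = 11.
By max-flow min-cut, the minimum cut capacity equals the max flow.
In the residual graph, reachable from s: {s, b, c}.
Min-cut edges: s→a (6), c→f (5); capacity 6 + 5 = 11.

11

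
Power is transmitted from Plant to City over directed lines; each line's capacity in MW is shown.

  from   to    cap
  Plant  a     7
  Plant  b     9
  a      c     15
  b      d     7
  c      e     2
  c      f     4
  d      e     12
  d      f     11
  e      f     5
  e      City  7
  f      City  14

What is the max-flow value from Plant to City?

Augment Plant→a→c→e→City: bottleneck 2, flow now 2.
Augment Plant→a→c→f→City: bottleneck 4, flow now 6.
Augment Plant→b→d→e→City: bottleneck 5, flow now 11.
Augment Plant→b→d→f→City: bottleneck 2, flow now 13.
No augmenting path remains; maximum flow = 13.
In the residual graph, reachable from Plant: {Plant, a, b, c}.
Min-cut edges: b→d (7), c→e (2), c→f (4); capacity 7 + 2 + 4 = 13.
This cut is saturated, so no flow can exceed 13.

13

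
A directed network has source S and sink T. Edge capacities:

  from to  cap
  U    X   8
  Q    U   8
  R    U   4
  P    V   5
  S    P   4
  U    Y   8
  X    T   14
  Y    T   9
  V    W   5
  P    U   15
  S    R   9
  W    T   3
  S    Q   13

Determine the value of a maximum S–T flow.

16

Augment S→P→U→X→T: bottleneck 4, flow now 4.
Augment S→Q→U→X→T: bottleneck 4, flow now 8.
Augment S→Q→U→Y→T: bottleneck 4, flow now 12.
Augment S→R→U→Y→T: bottleneck 4, flow now 16.
No augmenting path remains; maximum flow = 16.
In the residual graph, reachable from S: {S, Q, R}.
Min-cut edges: S→P (4), Q→U (8), R→U (4); capacity 4 + 8 + 4 = 16.
This cut is saturated, so no flow can exceed 16.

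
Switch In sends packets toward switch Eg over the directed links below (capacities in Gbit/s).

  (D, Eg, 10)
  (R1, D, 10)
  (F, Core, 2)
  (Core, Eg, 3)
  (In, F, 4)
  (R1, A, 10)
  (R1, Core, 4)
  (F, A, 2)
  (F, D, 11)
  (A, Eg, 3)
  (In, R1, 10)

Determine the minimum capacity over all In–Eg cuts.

14

Augment In→R1→A→Eg: bottleneck 3, flow now 3.
Augment In→R1→Core→Eg: bottleneck 3, flow now 6.
Augment In→R1→D→Eg: bottleneck 4, flow now 10.
Augment In→F→D→Eg: bottleneck 4, flow now 14.
No augmenting path remains; maximum flow = 14.
By max-flow min-cut, the minimum cut capacity equals the max flow.
In the residual graph, reachable from In: {In}.
Min-cut edges: In→R1 (10), In→F (4); capacity 10 + 4 = 14.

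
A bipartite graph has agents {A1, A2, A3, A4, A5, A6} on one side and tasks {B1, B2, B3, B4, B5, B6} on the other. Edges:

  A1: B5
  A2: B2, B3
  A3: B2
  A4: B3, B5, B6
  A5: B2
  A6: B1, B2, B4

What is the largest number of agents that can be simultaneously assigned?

Unit-capacity flow: source→left, listed edges, right→sink; max matching = max flow.
Augmenting path A1→B5 (+1); matched 1.
Augmenting path A2→B2 (+1); matched 2.
Augmenting path A4→B3 (+1); matched 3.
Augmenting path A6→B1 (+1); matched 4.
Augmenting path A3→B2→A2→B3→A4→B6 (+1); matched 5.
No augmenting path remains; maximum matching = 5.
König certificate: {A1, A2, A4, A6, B2} is a vertex cover of size 5 (every listed pair touches it), so no matching can be larger.

5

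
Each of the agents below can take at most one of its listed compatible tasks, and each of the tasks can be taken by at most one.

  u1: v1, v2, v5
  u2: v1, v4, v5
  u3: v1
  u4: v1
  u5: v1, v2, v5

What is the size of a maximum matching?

Unit-capacity flow: source→left, listed edges, right→sink; max matching = max flow.
Augmenting path u1→v1 (+1); matched 1.
Augmenting path u2→v4 (+1); matched 2.
Augmenting path u5→v2 (+1); matched 3.
Augmenting path u3→v1→u1→v5 (+1); matched 4.
No augmenting path remains; maximum matching = 4.
König certificate: {u1, u2, u5, v1} is a vertex cover of size 4 (every listed pair touches it), so no matching can be larger.

4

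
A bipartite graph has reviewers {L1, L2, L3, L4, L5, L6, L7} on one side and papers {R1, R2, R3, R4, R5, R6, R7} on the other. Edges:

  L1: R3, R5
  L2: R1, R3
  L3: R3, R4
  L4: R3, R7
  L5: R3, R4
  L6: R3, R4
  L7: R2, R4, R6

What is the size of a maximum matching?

6

Unit-capacity flow: source→left, listed edges, right→sink; max matching = max flow.
Augmenting path L1→R3 (+1); matched 1.
Augmenting path L2→R1 (+1); matched 2.
Augmenting path L3→R4 (+1); matched 3.
Augmenting path L4→R7 (+1); matched 4.
Augmenting path L7→R2 (+1); matched 5.
Augmenting path L5→R3→L1→R5 (+1); matched 6.
No augmenting path remains; maximum matching = 6.
König certificate: {L1, L2, L4, L7, R3, R4} is a vertex cover of size 6 (every listed pair touches it), so no matching can be larger.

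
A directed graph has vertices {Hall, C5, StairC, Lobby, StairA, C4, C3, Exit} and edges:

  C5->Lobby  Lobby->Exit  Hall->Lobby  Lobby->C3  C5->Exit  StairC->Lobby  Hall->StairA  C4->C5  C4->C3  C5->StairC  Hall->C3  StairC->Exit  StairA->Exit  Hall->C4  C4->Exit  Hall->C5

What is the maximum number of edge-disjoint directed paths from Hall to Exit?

4

Assign every edge capacity 1; by Menger, the answer equals the max flow.
Path Hall→C5→Exit (+1); total 1.
Path Hall→Lobby→Exit (+1); total 2.
Path Hall→StairA→Exit (+1); total 3.
Path Hall→C4→Exit (+1); total 4.
No residual Hall→Exit path; max flow = 4.
Certifying cut of size 4: {Hall→C4, Hall→C5, Hall→Lobby, Hall→StairA}.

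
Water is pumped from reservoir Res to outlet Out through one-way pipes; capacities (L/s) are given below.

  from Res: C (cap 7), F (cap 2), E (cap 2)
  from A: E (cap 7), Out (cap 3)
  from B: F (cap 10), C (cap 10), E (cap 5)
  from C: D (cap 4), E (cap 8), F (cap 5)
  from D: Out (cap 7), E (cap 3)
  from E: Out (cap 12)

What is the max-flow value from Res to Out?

9

Augment Res→E→Out: bottleneck 2, flow now 2.
Augment Res→C→D→Out: bottleneck 4, flow now 6.
Augment Res→C→E→Out: bottleneck 3, flow now 9.
No augmenting path remains; maximum flow = 9.
In the residual graph, reachable from Res: {Res, F}.
Min-cut edges: Res→C (7), Res→E (2); capacity 7 + 2 = 9.
This cut is saturated, so no flow can exceed 9.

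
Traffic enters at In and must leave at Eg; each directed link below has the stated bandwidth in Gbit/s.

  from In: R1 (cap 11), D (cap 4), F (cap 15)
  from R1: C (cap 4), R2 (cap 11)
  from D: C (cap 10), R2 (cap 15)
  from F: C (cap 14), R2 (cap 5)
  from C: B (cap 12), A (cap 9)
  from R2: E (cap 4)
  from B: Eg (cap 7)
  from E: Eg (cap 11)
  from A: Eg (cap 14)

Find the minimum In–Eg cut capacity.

20

Augment In→R1→C→B→Eg: bottleneck 4, flow now 4.
Augment In→R1→R2→E→Eg: bottleneck 4, flow now 8.
Augment In→D→C→B→Eg: bottleneck 3, flow now 11.
Augment In→D→C→A→Eg: bottleneck 1, flow now 12.
Augment In→F→C→A→Eg: bottleneck 8, flow now 20.
No augmenting path remains; maximum flow = 20.
By max-flow min-cut, the minimum cut capacity equals the max flow.
In the residual graph, reachable from In: {In, R1, D, F, C, R2, B}.
Min-cut edges: C→A (9), R2→E (4), B→Eg (7); capacity 9 + 4 + 7 = 20.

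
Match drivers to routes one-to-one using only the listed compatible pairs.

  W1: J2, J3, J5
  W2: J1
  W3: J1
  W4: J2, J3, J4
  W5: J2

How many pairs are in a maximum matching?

Unit-capacity flow: source→left, listed edges, right→sink; max matching = max flow.
Augmenting path W1→J2 (+1); matched 1.
Augmenting path W2→J1 (+1); matched 2.
Augmenting path W4→J3 (+1); matched 3.
Augmenting path W5→J2→W1→J5 (+1); matched 4.
No augmenting path remains; maximum matching = 4.
König certificate: {W1, W4, W5, J1} is a vertex cover of size 4 (every listed pair touches it), so no matching can be larger.

4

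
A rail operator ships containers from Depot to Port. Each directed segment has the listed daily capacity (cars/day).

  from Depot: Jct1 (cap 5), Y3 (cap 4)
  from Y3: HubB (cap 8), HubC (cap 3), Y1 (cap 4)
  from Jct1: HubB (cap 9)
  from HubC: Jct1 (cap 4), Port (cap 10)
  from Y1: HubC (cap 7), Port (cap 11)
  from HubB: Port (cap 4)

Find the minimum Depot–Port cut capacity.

Augment Depot→Y3→HubC→Port: bottleneck 3, flow now 3.
Augment Depot→Y3→Y1→Port: bottleneck 1, flow now 4.
Augment Depot→Jct1→HubB→Port: bottleneck 4, flow now 8.
No augmenting path remains; maximum flow = 8.
By max-flow min-cut, the minimum cut capacity equals the max flow.
In the residual graph, reachable from Depot: {Depot, Jct1, HubB}.
Min-cut edges: Depot→Y3 (4), HubB→Port (4); capacity 4 + 4 = 8.

8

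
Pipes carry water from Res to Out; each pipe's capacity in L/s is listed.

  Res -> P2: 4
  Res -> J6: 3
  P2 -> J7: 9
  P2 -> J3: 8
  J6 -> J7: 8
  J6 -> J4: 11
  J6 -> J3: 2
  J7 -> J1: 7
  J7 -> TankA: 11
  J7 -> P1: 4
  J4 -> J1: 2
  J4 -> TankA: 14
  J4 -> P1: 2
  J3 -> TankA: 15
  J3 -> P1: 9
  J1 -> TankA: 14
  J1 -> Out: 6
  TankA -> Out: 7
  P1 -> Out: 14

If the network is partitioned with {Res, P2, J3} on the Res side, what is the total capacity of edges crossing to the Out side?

36

Edges leaving {Res, P2, J3}: Res→J6 (3), P2→J7 (9), J3→TankA (15), J3→P1 (9).
Cut capacity = 3 + 9 + 15 + 9 = 36.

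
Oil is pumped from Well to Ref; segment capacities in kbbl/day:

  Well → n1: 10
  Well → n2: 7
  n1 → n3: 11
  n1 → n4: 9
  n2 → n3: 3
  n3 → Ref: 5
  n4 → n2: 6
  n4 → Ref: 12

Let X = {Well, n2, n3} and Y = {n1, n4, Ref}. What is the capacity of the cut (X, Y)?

Edges leaving {Well, n2, n3}: Well→n1 (10), n3→Ref (5).
Cut capacity = 10 + 5 = 15.

15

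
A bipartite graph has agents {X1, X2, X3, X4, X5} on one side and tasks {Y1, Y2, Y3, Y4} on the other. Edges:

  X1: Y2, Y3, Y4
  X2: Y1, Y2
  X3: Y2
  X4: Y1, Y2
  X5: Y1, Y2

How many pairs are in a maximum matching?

Unit-capacity flow: source→left, listed edges, right→sink; max matching = max flow.
Augmenting path X1→Y2 (+1); matched 1.
Augmenting path X2→Y1 (+1); matched 2.
Augmenting path X3→Y2→X1→Y3 (+1); matched 3.
No augmenting path remains; maximum matching = 3.
König certificate: {X1, Y1, Y2} is a vertex cover of size 3 (every listed pair touches it), so no matching can be larger.

3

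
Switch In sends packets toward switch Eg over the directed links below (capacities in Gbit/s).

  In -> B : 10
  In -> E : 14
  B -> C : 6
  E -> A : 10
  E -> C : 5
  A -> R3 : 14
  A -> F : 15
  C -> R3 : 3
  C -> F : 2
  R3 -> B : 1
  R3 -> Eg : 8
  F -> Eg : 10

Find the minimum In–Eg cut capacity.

15

Augment In→B→C→R3→Eg: bottleneck 3, flow now 3.
Augment In→B→C→F→Eg: bottleneck 2, flow now 5.
Augment In→E→A→R3→Eg: bottleneck 5, flow now 10.
Augment In→E→A→F→Eg: bottleneck 5, flow now 15.
No augmenting path remains; maximum flow = 15.
By max-flow min-cut, the minimum cut capacity equals the max flow.
In the residual graph, reachable from In: {In, B, E, C}.
Min-cut edges: E→A (10), C→R3 (3), C→F (2); capacity 10 + 3 + 2 = 15.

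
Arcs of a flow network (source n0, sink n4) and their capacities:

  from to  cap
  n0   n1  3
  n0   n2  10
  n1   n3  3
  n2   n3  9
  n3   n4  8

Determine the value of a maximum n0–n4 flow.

Augment n0→n1→n3→n4: bottleneck 3, flow now 3.
Augment n0→n2→n3→n4: bottleneck 5, flow now 8.
No augmenting path remains; maximum flow = 8.
In the residual graph, reachable from n0: {n0, n1, n2, n3}.
Min-cut edges: n3→n4 (8); capacity 8 = 8.
This cut is saturated, so no flow can exceed 8.

8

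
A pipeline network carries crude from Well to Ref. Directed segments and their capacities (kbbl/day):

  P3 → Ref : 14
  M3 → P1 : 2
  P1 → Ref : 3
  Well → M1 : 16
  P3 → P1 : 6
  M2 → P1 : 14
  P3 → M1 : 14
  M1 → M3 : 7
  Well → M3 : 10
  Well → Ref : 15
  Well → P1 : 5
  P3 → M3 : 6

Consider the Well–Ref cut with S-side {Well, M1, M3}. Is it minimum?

No — its capacity is 22, but the minimum cut has capacity 18.

Given cut capacity: 5 + 15 + 2 = 22.
Augment Well→Ref: bottleneck 15, flow now 15.
Augment Well→P1→Ref: bottleneck 3, flow now 18.
No augmenting path remains; maximum flow = 18.
In the residual graph, reachable from Well: {Well, M1, M3, P1}.
Min-cut edges: Well→Ref (15), P1→Ref (3); capacity 15 + 3 = 18.
Cut capacity 22 exceeds the max flow 18, so it is not minimum.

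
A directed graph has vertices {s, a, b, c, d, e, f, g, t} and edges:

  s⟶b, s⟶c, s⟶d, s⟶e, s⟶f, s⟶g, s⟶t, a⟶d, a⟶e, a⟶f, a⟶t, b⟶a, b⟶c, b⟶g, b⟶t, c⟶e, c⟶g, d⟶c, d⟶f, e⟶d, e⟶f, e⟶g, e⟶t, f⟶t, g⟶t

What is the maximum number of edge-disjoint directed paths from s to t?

5

Assign every edge capacity 1; by Menger, the answer equals the max flow.
Path s→t (+1); total 1.
Path s→b→t (+1); total 2.
Path s→e→t (+1); total 3.
Path s→f→t (+1); total 4.
Path s→g→t (+1); total 5.
No residual s→t path; max flow = 5.
Certifying cut of size 5: {e→t, f→t, g→t, s→b, s→t}.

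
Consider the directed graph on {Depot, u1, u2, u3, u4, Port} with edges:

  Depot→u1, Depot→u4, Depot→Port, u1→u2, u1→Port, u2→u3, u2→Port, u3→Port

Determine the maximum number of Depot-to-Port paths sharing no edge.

2

Assign every edge capacity 1; by Menger, the answer equals the max flow.
Path Depot→Port (+1); total 1.
Path Depot→u1→Port (+1); total 2.
No residual Depot→Port path; max flow = 2.
Certifying cut of size 2: {Depot→Port, Depot→u1}.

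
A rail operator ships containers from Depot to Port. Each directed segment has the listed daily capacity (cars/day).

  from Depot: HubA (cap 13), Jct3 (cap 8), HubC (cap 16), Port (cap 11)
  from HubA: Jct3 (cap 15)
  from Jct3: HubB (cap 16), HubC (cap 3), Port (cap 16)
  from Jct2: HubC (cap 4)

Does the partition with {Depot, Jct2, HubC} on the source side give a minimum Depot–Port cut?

No — its capacity is 32, but the minimum cut has capacity 27.

Given cut capacity: 13 + 8 + 11 = 32.
Augment Depot→Port: bottleneck 11, flow now 11.
Augment Depot→Jct3→Port: bottleneck 8, flow now 19.
Augment Depot→HubA→Jct3→Port: bottleneck 8, flow now 27.
No augmenting path remains; maximum flow = 27.
In the residual graph, reachable from Depot: {Depot, HubA, Jct3, HubB, HubC}.
Min-cut edges: Depot→Port (11), Jct3→Port (16); capacity 11 + 16 = 27.
Cut capacity 32 exceeds the max flow 27, so it is not minimum.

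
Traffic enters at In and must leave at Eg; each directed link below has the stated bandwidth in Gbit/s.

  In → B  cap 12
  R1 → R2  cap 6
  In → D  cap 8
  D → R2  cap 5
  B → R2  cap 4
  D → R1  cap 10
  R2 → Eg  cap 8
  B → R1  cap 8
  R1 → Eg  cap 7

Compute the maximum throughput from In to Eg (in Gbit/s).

15

Augment In→B→R1→Eg: bottleneck 7, flow now 7.
Augment In→B→R2→Eg: bottleneck 4, flow now 11.
Augment In→D→R2→Eg: bottleneck 4, flow now 15.
No augmenting path remains; maximum flow = 15.
In the residual graph, reachable from In: {In, B, D, R1, R2}.
Min-cut edges: R1→Eg (7), R2→Eg (8); capacity 7 + 8 = 15.
This cut is saturated, so no flow can exceed 15.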